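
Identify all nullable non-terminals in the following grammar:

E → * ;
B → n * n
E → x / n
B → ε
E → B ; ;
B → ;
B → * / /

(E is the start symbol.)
A non-terminal is nullable if it can derive ε (the empty string): either it has an ε-production, or it has a production whose right-hand side consists entirely of nullable non-terminals.

ε-productions: B → ε
So B is immediately nullable.
No further non-terminal can be added: every production for the remaining non-terminals contains a terminal or a non-nullable non-terminal.
Nullable = { 'B' }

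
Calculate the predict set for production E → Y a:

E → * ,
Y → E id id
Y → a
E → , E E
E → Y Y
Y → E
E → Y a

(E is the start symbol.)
{ '*', ',', 'a' }

PREDICT(E → Y a) = (FIRST(RHS) \ {ε}) ∪ (FOLLOW(E) if ε ∈ FIRST(RHS), i.e. RHS ⇒* ε)
FIRST(Y) = { '*', ',', 'a' }
FIRST(Y a) = { '*', ',', 'a' }
ε ∉ FIRST(Y a), so FOLLOW(E) is not added.
PREDICT(E → Y a) = { '*', ',', 'a' }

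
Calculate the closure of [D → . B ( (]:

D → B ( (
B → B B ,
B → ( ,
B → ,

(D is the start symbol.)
{ [B → . ( ,], [B → . ,], [B → . B B ,], [D → . B ( (] }

Start with: [D → . B ( (]
  [D → . B ( (] has the dot before B: add [B → . B B ,], [B → . ( ,], [B → . ,]
No further items can be added.

CLOSURE = { [B → . ( ,], [B → . ,], [B → . B B ,], [D → . B ( (] }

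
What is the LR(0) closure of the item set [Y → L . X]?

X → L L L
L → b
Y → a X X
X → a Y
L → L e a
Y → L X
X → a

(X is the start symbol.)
{ [L → . L e a], [L → . b], [X → . L L L], [X → . a Y], [X → . a], [Y → L . X] }

To compute CLOSURE, for each item [A → α.Bβ] where B is a non-terminal, add [B → .γ] for all productions B → γ; repeat for the newly added items until nothing changes.

Start with: [Y → L . X]
  [Y → L . X] has the dot before X: add [X → . L L L], [X → . a Y], [X → . a]
  [X → . L L L] has the dot before L: add [L → . b], [L → . L e a]
No further items can be added.

CLOSURE = { [L → . L e a], [L → . b], [X → . L L L], [X → . a Y], [X → . a], [Y → L . X] }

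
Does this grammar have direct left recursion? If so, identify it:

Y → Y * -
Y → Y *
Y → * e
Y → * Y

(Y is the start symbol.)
Direct left recursion occurs when N → N α for some non-terminal N (the right-hand side begins with the left-hand side itself).

Y → Y * -: LEFT RECURSIVE (starts with Y)
Y → Y *: LEFT RECURSIVE (starts with Y)
Y → * e: starts with '*'
Y → * Y: starts with '*'

The grammar has direct left recursion on: Y.

Answer: Yes, Y is left-recursive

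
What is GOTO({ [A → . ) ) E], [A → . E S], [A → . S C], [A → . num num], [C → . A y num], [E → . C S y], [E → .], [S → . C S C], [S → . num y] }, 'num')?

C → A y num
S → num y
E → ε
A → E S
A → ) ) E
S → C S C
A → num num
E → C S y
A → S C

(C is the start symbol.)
{ [A → num . num], [S → num . y] }

GOTO(I, 'num') = CLOSURE({ [A → αX.β] : [A → α.Xβ] ∈ I, X = 'num' })

Items with dot before 'num', with the dot advanced:
  [A → . num num] → [A → num . num]
  [S → . num y] → [S → num . y]
Closure adds nothing (no advanced item has the dot before a non-terminal).

GOTO = { [A → num . num], [S → num . y] }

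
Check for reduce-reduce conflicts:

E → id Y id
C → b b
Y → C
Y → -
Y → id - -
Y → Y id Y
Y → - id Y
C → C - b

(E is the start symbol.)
No reduce-reduce conflicts

A reduce-reduce conflict occurs when an LR(0) state has two complete items [A → α .] and [B → β .] — both call for a reduction, and with no lookahead the parser cannot choose between them.

Augment with E' → E and build the canonical LR(0) collection (I0 = CLOSURE({[E' → . E]}), then GOTO on every symbol after a dot until no new states appear). It has 18 states:
  I0: { [E → . id Y id], [E' → . E] }  — shift
  I1: { [E' → E .] }  — accept
  I2: { [C → . C - b], [C → . b b], [E → id . Y id], [Y → . - id Y], [Y → . -], [Y → . C], [Y → . Y id Y], [Y → . id - -] }  — shift
  I3: { [Y → - . id Y], [Y → - .] }  — shift, reduce
  I4: { [C → C . - b], [Y → C .] }  — shift, reduce
  I5: { [E → id Y . id], [Y → Y . id Y] }  — shift
  I6: { [C → b . b] }  — shift
  I7: { [Y → id . - -] }  — shift
  I8: { [Y → id - . -] }  — shift
  I9: { [Y → id - - .] }  — reduce
  I10: { [C → b b .] }  — reduce
  I11: { [C → . C - b], [C → . b b], [E → id Y id .], [Y → . - id Y], [Y → . -], [Y → . C], [Y → . Y id Y], [Y → . id - -], [Y → Y id . Y] }  — shift, reduce
  I12: { [Y → Y . id Y], [Y → Y id Y .] }  — shift, reduce
  I13: { [C → . C - b], [C → . b b], [Y → . - id Y], [Y → . -], [Y → . C], [Y → . Y id Y], [Y → . id - -], [Y → Y id . Y] }  — shift
  I14: { [C → C - . b] }  — shift
  I15: { [C → C - b .] }  — reduce
  I16: { [C → . C - b], [C → . b b], [Y → - id . Y], [Y → . - id Y], [Y → . -], [Y → . C], [Y → . Y id Y], [Y → . id - -] }  — shift
  I17: { [Y → - id Y .], [Y → Y . id Y] }  — shift, reduce

No state contains more than one complete item.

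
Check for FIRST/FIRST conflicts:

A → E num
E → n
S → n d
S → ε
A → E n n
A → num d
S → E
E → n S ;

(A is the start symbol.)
Yes. A → E num / A → E n n on { 'n' }; E → n / E → n S ';' on { 'n' }; S → n d / S → E on { 'n' }

A FIRST/FIRST conflict occurs when two productions N → α and N → β for the same non-terminal have FIRST(α) ∩ FIRST(β) ≠ ∅ (with ε ∈ FIRST of a nullable right-hand side, so two nullable alternatives also conflict).

FIRST sets of the non-terminals at (or reachable through a nullable prefix from) the front of some alternative:
  FIRST(E) = { 'n' }

Productions for A:
  A → E num: FIRST = { 'n' }
  A → E n n: FIRST = { 'n' }
  A → num d: FIRST = { 'num' }
Productions for E:
  E → n: FIRST = { 'n' }
  E → n S ;: FIRST = { 'n' }
Productions for S:
  S → n d: FIRST = { 'n' }
  S → ε: FIRST = { ε }
  S → E: FIRST = { 'n' }

Conflict for A: A → E num and A → E n n
  Overlap: { 'n' }
Conflict for E: E → n and E → n S ;
  Overlap: { 'n' }
Conflict for S: S → n d and S → E
  Overlap: { 'n' }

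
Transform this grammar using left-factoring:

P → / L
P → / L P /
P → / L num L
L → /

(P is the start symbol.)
Left-factoring transforms A → αβ₁ | αβ₂ into A → αA' and A' → β₁ | β₂
(α is the longest common prefix among the alternatives). Repeat until
no nonterminal has two alternatives with a common prefix.

Round 1: P has alternatives sharing prefix '/ L'. Introduce P': P → / L P'
  Add: P' → ε
  Add: P' → P /
  Add: P' → num L

No remaining common prefixes — done.

Resulting grammar:
P → / L P'
P' → ε
P' → P /
P' → num L
L → /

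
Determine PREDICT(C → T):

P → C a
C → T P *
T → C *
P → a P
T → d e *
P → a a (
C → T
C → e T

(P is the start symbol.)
{ 'd', 'e' }

PREDICT(C → T) = (FIRST(RHS) \ {ε}) ∪ (FOLLOW(C) if ε ∈ FIRST(RHS), i.e. RHS ⇒* ε)
FIRST(T) = { 'd', 'e' }
FIRST(T) = { 'd', 'e' }
ε ∉ FIRST(T), so FOLLOW(C) is not added.
PREDICT(C → T) = { 'd', 'e' }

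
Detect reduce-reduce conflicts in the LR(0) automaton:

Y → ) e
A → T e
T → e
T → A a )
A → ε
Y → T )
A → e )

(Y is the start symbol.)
A reduce-reduce conflict occurs when an LR(0) state has two complete items [A → α .] and [B → β .] — both call for a reduction, and with no lookahead the parser cannot choose between them.

Augment with Y' → Y and build the canonical LR(0) collection (I0 = CLOSURE({[Y' → . Y]}), then GOTO on every symbol after a dot until no new states appear). It has 12 states:
  I0: { [A → . T e], [A → . e )], [A → .], [T → . A a )], [T → . e], [Y → . ) e], [Y → . T )], [Y' → . Y] }  — shift, reduce
  I1: { [Y → ) . e] }  — shift
  I2: { [T → A . a )] }  — shift
  I3: { [A → T . e], [Y → T . )] }  — shift
  I4: { [Y' → Y .] }  — accept
  I5: { [A → e . )], [T → e .] }  — shift, reduce
  I6: { [A → e ) .] }  — reduce
  I7: { [Y → T ) .] }  — reduce
  I8: { [A → T e .] }  — reduce
  I9: { [T → A a . )] }  — shift
  I10: { [T → A a ) .] }  — reduce
  I11: { [Y → ) e .] }  — reduce

No state contains more than one complete item.

Answer: No reduce-reduce conflicts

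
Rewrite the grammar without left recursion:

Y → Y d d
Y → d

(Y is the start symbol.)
Y is directly left-recursive. The standard transformation for
  A → A α₁ | ... | A α_m | β₁ | ... | β_n
is
  A  → β₁ A' | ... | β_n A'
  A' → α₁ A' | ... | α_m A' | ε

Y → d becomes Y → d Y'
Y → Y d d becomes Y' → d d Y'
Add Y' → ε

Resulting grammar:
Y → d Y'
Y' → d d Y'
Y' → ε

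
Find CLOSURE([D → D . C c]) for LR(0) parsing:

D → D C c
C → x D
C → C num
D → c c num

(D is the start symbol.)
To compute CLOSURE, for each item [A → α.Bβ] where B is a non-terminal, add [B → .γ] for all productions B → γ; repeat for the newly added items until nothing changes.

Start with: [D → D . C c]
  [D → D . C c] has the dot before C: add [C → . x D], [C → . C num]
No further items can be added.

CLOSURE = { [C → . C num], [C → . x D], [D → D . C c] }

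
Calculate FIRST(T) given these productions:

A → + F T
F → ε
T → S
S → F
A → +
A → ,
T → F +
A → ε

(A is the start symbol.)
FIRST sets of the other non-terminals involved (by the same procedure, iterated to a fixed point):
  FIRST(S) = { ε }
  FIRST(F) = { ε }

From T → S:
  - S is a non-terminal: add FIRST(S) \ {ε} = { }
    S is nullable and nothing follows, so the whole right-hand side can vanish: ε ∈ FIRST(T)
From T → F +:
  - F is a non-terminal: add FIRST(F) \ {ε} = { }
    F is nullable, so continue to the next symbol
  - '+' is a terminal: add '+' and stop

Collecting: FIRST(T) = { '+', ε }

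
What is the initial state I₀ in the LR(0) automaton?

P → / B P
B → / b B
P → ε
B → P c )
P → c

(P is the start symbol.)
{ [P → . / B P], [P → . c], [P → .], [P' → . P] }

First, augment the grammar with P' → P
I₀ = CLOSURE({ [P' → . P] }):
  [P' → . P] has the dot before P: add [P → . / B P], [P → .], [P → . c]
No further items can be added.

I₀ = { [P → . / B P], [P → . c], [P → .], [P' → . P] }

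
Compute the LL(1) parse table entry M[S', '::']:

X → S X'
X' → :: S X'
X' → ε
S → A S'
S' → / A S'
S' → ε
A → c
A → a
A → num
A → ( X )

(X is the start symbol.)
S' → ε

To find M[S', '::'], we find productions for S' where '::' is in the predict set (PREDICT(N → α) = (FIRST(α) \ {ε}) ∪ (FOLLOW(N) if α ⇒* ε)).

Relevant sets:
  FOLLOW(S') = { $, ')', '::' }

S' → / A S': PREDICT = { '/' }
S' → ε: PREDICT = { $, ')', '::' }
  '::' is in predict set, so this production goes in M[S', '::']

M[S', '::'] = S' → ε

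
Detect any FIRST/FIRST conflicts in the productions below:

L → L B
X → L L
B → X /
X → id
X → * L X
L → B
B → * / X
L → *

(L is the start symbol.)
A FIRST/FIRST conflict occurs when two productions N → α and N → β for the same non-terminal have FIRST(α) ∩ FIRST(β) ≠ ∅ (with ε ∈ FIRST of a nullable right-hand side, so two nullable alternatives also conflict).

FIRST sets of the non-terminals at (or reachable through a nullable prefix from) the front of some alternative:
  FIRST(L) = { '*', 'id' }
  FIRST(B) = { '*', 'id' }
  FIRST(X) = { '*', 'id' }

Productions for L:
  L → L B: FIRST = { '*', 'id' }
  L → B: FIRST = { '*', 'id' }
  L → *: FIRST = { '*' }
Productions for X:
  X → L L: FIRST = { '*', 'id' }
  X → id: FIRST = { 'id' }
  X → * L X: FIRST = { '*' }
Productions for B:
  B → X /: FIRST = { '*', 'id' }
  B → * / X: FIRST = { '*' }

Conflict for L: L → L B and L → B
  Overlap: { '*', 'id' }
Conflict for L: L → L B and L → *
  Overlap: { '*' }
Conflict for L: L → B and L → *
  Overlap: { '*' }
Conflict for X: X → L L and X → id
  Overlap: { 'id' }
Conflict for X: X → L L and X → * L X
  Overlap: { '*' }
Conflict for B: B → X / and B → * / X
  Overlap: { '*' }

Answer: Yes. L → L B / L → B on { '*', 'id' }; L → L B / L → '*' on { '*' }; L → B / L → '*' on { '*' }; X → L L / X → id on { 'id' }; X → L L / X → '*' L X on { '*' }; B → X '/' / B → '*' '/' X on { '*' }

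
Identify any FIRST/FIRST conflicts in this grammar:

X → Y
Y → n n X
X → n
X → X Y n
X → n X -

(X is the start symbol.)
FIRST sets of the non-terminals at (or reachable through a nullable prefix from) the front of some alternative:
  FIRST(Y) = { 'n' }
  FIRST(X) = { 'n' }

Productions for X:
  X → Y: FIRST = { 'n' }
  X → n: FIRST = { 'n' }
  X → X Y n: FIRST = { 'n' }
  X → n X -: FIRST = { 'n' }
Y has only one production, so no FIRST/FIRST conflict is possible there.

Conflict for X: X → Y and X → n
  Overlap: { 'n' }
Conflict for X: X → Y and X → X Y n
  Overlap: { 'n' }
Conflict for X: X → Y and X → n X -
  Overlap: { 'n' }
Conflict for X: X → n and X → X Y n
  Overlap: { 'n' }
Conflict for X: X → n and X → n X -
  Overlap: { 'n' }
Conflict for X: X → X Y n and X → n X -
  Overlap: { 'n' }

Answer: Yes. X → Y / X → n on { 'n' }; X → Y / X → X Y n on { 'n' }; X → Y / X → n X '-' on { 'n' }; X → n / X → X Y n on { 'n' }; X → n / X → n X '-' on { 'n' }; X → X Y n / X → n X '-' on { 'n' }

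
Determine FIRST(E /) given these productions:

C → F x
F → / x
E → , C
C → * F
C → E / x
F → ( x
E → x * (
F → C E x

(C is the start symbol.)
FIRST sets of the non-terminals involved (from the grammar, by fixed-point iteration):
  FIRST(E) = { ',', 'x' }

To compute FIRST(E /), process the symbols left to right:
Symbol E is a non-terminal. Add FIRST(E) \ {ε} = { ',', 'x' }
E is not nullable (ε ∉ FIRST(E)), so stop here.
FIRST(E /) = { ',', 'x' }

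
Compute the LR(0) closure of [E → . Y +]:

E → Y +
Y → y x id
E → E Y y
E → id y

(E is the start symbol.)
{ [E → . Y +], [Y → . y x id] }

To compute CLOSURE, for each item [A → α.Bβ] where B is a non-terminal, add [B → .γ] for all productions B → γ; repeat for the newly added items until nothing changes.

Start with: [E → . Y +]
  [E → . Y +] has the dot before Y: add [Y → . y x id]
No further items can be added.

CLOSURE = { [E → . Y +], [Y → . y x id] }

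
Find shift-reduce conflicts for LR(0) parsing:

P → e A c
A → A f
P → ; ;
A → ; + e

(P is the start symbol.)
No shift-reduce conflicts

A shift-reduce conflict occurs when an LR(0) state has both:
  - a complete (reduce) item [A → α .] (dot at the end), and
  - a shift item [B → β . c γ] (dot before a terminal).

Augment with P' → P and build the canonical LR(0) collection (I0 = CLOSURE({[P' → . P]}), then GOTO on every symbol after a dot until no new states appear). It has 11 states:
  I0: { [P → . ; ;], [P → . e A c], [P' → . P] }  — shift
  I1: { [P → ; . ;] }  — shift
  I2: { [P' → P .] }  — accept
  I3: { [A → . ; + e], [A → . A f], [P → e . A c] }  — shift
  I4: { [A → ; . + e] }  — shift
  I5: { [A → A . f], [P → e A . c] }  — shift
  I6: { [P → e A c .] }  — reduce
  I7: { [A → A f .] }  — reduce
  I8: { [A → ; + . e] }  — shift
  I9: { [A → ; + e .] }  — reduce
  I10: { [P → ; ; .] }  — reduce

No state contains both a complete item and a shift item.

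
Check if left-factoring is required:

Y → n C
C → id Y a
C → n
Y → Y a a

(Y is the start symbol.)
No, left-factoring is not needed

Left-factoring is needed when two productions for the same non-terminal
share a common prefix on the right-hand side.

Productions for Y:
  Y → n C
  Y → Y a a
Productions for C:
  C → id Y a
  C → n

No common prefixes found.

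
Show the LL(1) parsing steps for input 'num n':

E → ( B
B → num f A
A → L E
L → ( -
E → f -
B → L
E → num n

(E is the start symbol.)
Stack is shown with the top on the left.

Stack    Input    Action
------------------------
E $      num n $  output E → num n
num n $  num n $  match 'num'
n $      n $      match 'n'
$        $        accept

The string is accepted.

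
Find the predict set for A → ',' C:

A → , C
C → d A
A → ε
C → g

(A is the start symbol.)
PREDICT(A → ',' C) = (FIRST(RHS) \ {ε}) ∪ (FOLLOW(A) if ε ∈ FIRST(RHS), i.e. RHS ⇒* ε)
FIRST(',' C) = { ',' }
ε ∉ FIRST(',' C), so FOLLOW(A) is not added.
PREDICT(A → ',' C) = { ',' }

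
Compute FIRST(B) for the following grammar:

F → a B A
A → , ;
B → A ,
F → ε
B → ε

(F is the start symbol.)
To compute FIRST(B), examine every production with B on the left-hand side, reading each right-hand side left to right until a non-nullable symbol is reached.

FIRST sets of the other non-terminals involved (by the same procedure, iterated to a fixed point):
  FIRST(A) = { ',' }

From B → A ,:
  - A is a non-terminal: add FIRST(A) \ {ε} = { ',' }
    A is not nullable, so stop
From B → ε:
  - ε-production, so ε ∈ FIRST(B)

Collecting: FIRST(B) = { ',', ε }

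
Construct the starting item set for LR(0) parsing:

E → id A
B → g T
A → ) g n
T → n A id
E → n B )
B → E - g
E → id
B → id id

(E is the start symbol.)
First, augment the grammar with E' → E
I₀ = CLOSURE({ [E' → . E] }):
  [E' → . E] has the dot before E: add [E → . id A], [E → . n B )], [E → . id]
No further items can be added.

I₀ = { [E → . id A], [E → . id], [E → . n B )], [E' → . E] }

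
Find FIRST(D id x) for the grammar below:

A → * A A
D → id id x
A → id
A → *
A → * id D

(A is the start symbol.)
FIRST sets of the non-terminals involved (from the grammar, by fixed-point iteration):
  FIRST(D) = { 'id' }

To compute FIRST(D id x), process the symbols left to right:
Symbol D is a non-terminal. Add FIRST(D) \ {ε} = { 'id' }
D is not nullable (ε ∉ FIRST(D)), so stop here.
FIRST(D id x) = { 'id' }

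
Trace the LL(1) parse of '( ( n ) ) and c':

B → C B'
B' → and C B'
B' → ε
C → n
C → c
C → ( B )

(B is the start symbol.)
LL(1) parsing maintains a stack (initially the start symbol over $) and the input. At each step: if the stack top is a terminal, match it against the current input token; if it is a non-terminal N, replace it with the RHS of M[N, lookahead] (the unique production whose predict set contains the lookahead).

Stack is shown with the top on the left.

Stack             Input              Action
-------------------------------------------
B $               ( ( n ) ) and c $  output B → C B'
C B' $            ( ( n ) ) and c $  output C → ( B )
( B ) B' $        ( ( n ) ) and c $  match '('
B ) B' $          ( n ) ) and c $    output B → C B'
C B' ) B' $       ( n ) ) and c $    output C → ( B )
( B ) B' ) B' $   ( n ) ) and c $    match '('
B ) B' ) B' $     n ) ) and c $      output B → C B'
C B' ) B' ) B' $  n ) ) and c $      output C → n
n B' ) B' ) B' $  n ) ) and c $      match 'n'
B' ) B' ) B' $    ) ) and c $        output B' → ε
) B' ) B' $       ) ) and c $        match ')'
B' ) B' $         ) and c $          output B' → ε
) B' $            ) and c $          match ')'
B' $              and c $            output B' → and C B'
and C B' $        and c $            match 'and'
C B' $            c $                output C → c
c B' $            c $                match 'c'
B' $              $                  output B' → ε
$                 $                  accept

The string is accepted.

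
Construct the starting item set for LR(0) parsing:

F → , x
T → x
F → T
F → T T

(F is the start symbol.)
{ [F → . , x], [F → . T T], [F → . T], [F' → . F], [T → . x] }

First, augment the grammar with F' → F
I₀ = CLOSURE({ [F' → . F] }):
  [F' → . F] has the dot before F: add [F → . , x], [F → . T], [F → . T T]
  [F → . T] has the dot before T: add [T → . x]
No further items can be added.

I₀ = { [F → . , x], [F → . T T], [F → . T], [F' → . F], [T → . x] }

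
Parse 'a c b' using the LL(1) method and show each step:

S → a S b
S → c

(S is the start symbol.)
LL(1) parsing maintains a stack (initially the start symbol over $) and the input. At each step: if the stack top is a terminal, match it against the current input token; if it is a non-terminal N, replace it with the RHS of M[N, lookahead] (the unique production whose predict set contains the lookahead).

Stack is shown with the top on the left.

Stack    Input    Action
------------------------
S $      a c b $  output S → a S b
a S b $  a c b $  match 'a'
S b $    c b $    output S → c
c b $    c b $    match 'c'
b $      b $      match 'b'
$        $        accept

The string is accepted.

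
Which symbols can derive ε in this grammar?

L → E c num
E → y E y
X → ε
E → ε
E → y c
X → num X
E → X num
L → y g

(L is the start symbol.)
{ 'E', 'X' }

A non-terminal is nullable if it can derive ε (the empty string): either it has an ε-production, or it has a production whose right-hand side consists entirely of nullable non-terminals.

ε-productions: X → ε, E → ε
So X, E are immediately nullable.
No further non-terminal can be added: every production for the remaining non-terminals contains a terminal or a non-nullable non-terminal.
Nullable = { 'E', 'X' }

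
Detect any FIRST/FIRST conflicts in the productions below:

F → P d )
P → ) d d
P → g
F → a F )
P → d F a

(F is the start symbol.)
No FIRST/FIRST conflicts.

FIRST sets of the non-terminals at (or reachable through a nullable prefix from) the front of some alternative:
  FIRST(P) = { ')', 'd', 'g' }

Productions for F:
  F → P d ): FIRST = { ')', 'd', 'g' }
  F → a F ): FIRST = { 'a' }
Productions for P:
  P → ) d d: FIRST = { ')' }
  P → g: FIRST = { 'g' }
  P → d F a: FIRST = { 'd' }

All alternatives of each non-terminal have pairwise disjoint FIRST sets.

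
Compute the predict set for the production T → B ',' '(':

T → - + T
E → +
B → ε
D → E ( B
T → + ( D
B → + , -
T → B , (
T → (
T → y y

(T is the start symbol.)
{ '+', ',' }

PREDICT(T → B ',' '(') = (FIRST(RHS) \ {ε}) ∪ (FOLLOW(T) if ε ∈ FIRST(RHS), i.e. RHS ⇒* ε)
FIRST(B) = { '+', ε }
FIRST(B ',' '(') = { '+', ',' }
ε ∉ FIRST(B ',' '('), so FOLLOW(T) is not added.
PREDICT(T → B ',' '(') = { '+', ',' }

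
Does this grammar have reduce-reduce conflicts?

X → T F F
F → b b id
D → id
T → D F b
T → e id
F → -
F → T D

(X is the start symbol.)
A reduce-reduce conflict occurs when an LR(0) state has two complete items [A → α .] and [B → β .] — both call for a reduction, and with no lookahead the parser cannot choose between them.

Augment with X' → X and build the canonical LR(0) collection (I0 = CLOSURE({[X' → . X]}), then GOTO on every symbol after a dot until no new states appear). It has 17 states:
  I0: { [D → . id], [T → . D F b], [T → . e id], [X → . T F F], [X' → . X] }  — shift
  I1: { [D → . id], [F → . -], [F → . T D], [F → . b b id], [T → . D F b], [T → . e id], [T → D . F b] }  — shift
  I2: { [D → . id], [F → . -], [F → . T D], [F → . b b id], [T → . D F b], [T → . e id], [X → T . F F] }  — shift
  I3: { [X' → X .] }  — accept
  I4: { [T → e . id] }  — shift
  I5: { [D → id .] }  — reduce
  I6: { [T → e id .] }  — reduce
  I7: { [F → - .] }  — reduce
  I8: { [D → . id], [F → . -], [F → . T D], [F → . b b id], [T → . D F b], [T → . e id], [X → T F . F] }  — shift
  I9: { [D → . id], [F → T . D] }  — shift
  I10: { [F → b . b id] }  — shift
  I11: { [F → b b . id] }  — shift
  I12: { [F → b b id .] }  — reduce
  I13: { [F → T D .] }  — reduce
  I14: { [X → T F F .] }  — reduce
  I15: { [T → D F . b] }  — shift
  I16: { [T → D F b .] }  — reduce

No state contains more than one complete item.

Answer: No reduce-reduce conflicts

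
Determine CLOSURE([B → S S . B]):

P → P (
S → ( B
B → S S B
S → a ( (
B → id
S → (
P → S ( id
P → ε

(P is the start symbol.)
{ [B → . S S B], [B → . id], [B → S S . B], [S → . ( B], [S → . (], [S → . a ( (] }

To compute CLOSURE, for each item [A → α.Bβ] where B is a non-terminal, add [B → .γ] for all productions B → γ; repeat for the newly added items until nothing changes.

Start with: [B → S S . B]
  [B → S S . B] has the dot before B: add [B → . S S B], [B → . id]
  [B → . S S B] has the dot before S: add [S → . ( B], [S → . a ( (], [S → . (]
No further items can be added.

CLOSURE = { [B → . S S B], [B → . id], [B → S S . B], [S → . ( B], [S → . (], [S → . a ( (] }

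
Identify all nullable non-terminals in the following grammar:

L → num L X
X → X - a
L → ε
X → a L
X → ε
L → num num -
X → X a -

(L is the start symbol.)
{ 'L', 'X' }

A non-terminal is nullable if it can derive ε (the empty string): either it has an ε-production, or it has a production whose right-hand side consists entirely of nullable non-terminals.

ε-productions: L → ε, X → ε
So L, X are immediately nullable.
Every non-terminal is now nullable.
Nullable = { 'L', 'X' }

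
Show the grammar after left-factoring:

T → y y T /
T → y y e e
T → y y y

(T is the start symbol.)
Left-factoring transforms A → αβ₁ | αβ₂ into A → αA' and A' → β₁ | β₂
(α is the longest common prefix among the alternatives). Repeat until
no nonterminal has two alternatives with a common prefix.

Round 1: T has alternatives sharing prefix 'y y'. Introduce T': T → y y T'
  Add: T' → T /
  Add: T' → e e
  Add: T' → y

No remaining common prefixes — done.

Resulting grammar:
T → y y T'
T' → T /
T' → e e
T' → y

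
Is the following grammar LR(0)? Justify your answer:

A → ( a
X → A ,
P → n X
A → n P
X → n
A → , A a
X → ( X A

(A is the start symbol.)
Augment with A' → A and build the canonical LR(0) collection (I0 = CLOSURE({[A' → . A]}), then GOTO on every symbol after a dot until no new states appear). It has 17 states:
  I0: { [A → . ( a], [A → . , A a], [A → . n P], [A' → . A] }  — shift
  I1: { [A → ( . a] }  — shift
  I2: { [A → , . A a], [A → . ( a], [A → . , A a], [A → . n P] }  — shift
  I3: { [A' → A .] }  — accept
  I4: { [A → n . P], [P → . n X] }  — shift
  I5: { [A → n P .] }  — reduce
  I6: { [A → . ( a], [A → . , A a], [A → . n P], [P → n . X], [X → . ( X A], [X → . A ,], [X → . n] }  — shift
  I7: { [A → ( . a], [A → . ( a], [A → . , A a], [A → . n P], [X → ( . X A], [X → . ( X A], [X → . A ,], [X → . n] }  — shift
  I8: { [X → A . ,] }  — shift
  I9: { [P → n X .] }  — reduce
  I10: { [A → n . P], [P → . n X], [X → n .] }  — shift, reduce
  I11: { [X → A , .] }  — reduce
  I12: { [A → . ( a], [A → . , A a], [A → . n P], [X → ( X . A] }  — shift
  I13: { [A → ( a .] }  — reduce
  I14: { [X → ( X A .] }  — reduce
  I15: { [A → , A . a] }  — shift
  I16: { [A → , A a .] }  — reduce

Conflict in state I10:
  Shift-reduce conflict between [X → n .] and [P → . n X]
So the grammar is NOT LR(0).

Answer: No. Shift-reduce conflict between [X → n .] and [P → . n X]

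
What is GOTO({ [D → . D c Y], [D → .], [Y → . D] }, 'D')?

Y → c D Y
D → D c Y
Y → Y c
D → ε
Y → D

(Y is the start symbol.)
{ [D → D . c Y], [Y → D .] }

GOTO(I, 'D') = CLOSURE({ [A → αX.β] : [A → α.Xβ] ∈ I, X = 'D' })

Items with dot before 'D', with the dot advanced:
  [D → . D c Y] → [D → D . c Y]
  [Y → . D] → [Y → D .]
Closure adds nothing (no advanced item has the dot before a non-terminal).

GOTO = { [D → D . c Y], [Y → D .] }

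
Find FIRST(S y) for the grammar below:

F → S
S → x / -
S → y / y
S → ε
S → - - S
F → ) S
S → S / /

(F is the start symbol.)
{ '-', '/', 'x', 'y' }

FIRST sets of the non-terminals involved (from the grammar, by fixed-point iteration):
  FIRST(S) = { '-', '/', 'x', 'y', ε }

To compute FIRST(S y), process the symbols left to right:
Symbol S is a non-terminal. Add FIRST(S) \ {ε} = { '-', '/', 'x', 'y' }
S is nullable (ε ∈ FIRST(S)), continue to the next symbol.
Symbol y is a terminal. Add 'y' and stop.
FIRST(S y) = { '-', '/', 'x', 'y' }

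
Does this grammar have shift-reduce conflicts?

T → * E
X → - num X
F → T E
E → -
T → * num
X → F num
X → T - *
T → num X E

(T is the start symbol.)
A shift-reduce conflict occurs when an LR(0) state has both:
  - a complete (reduce) item [A → α .] (dot at the end), and
  - a shift item [B → β . c γ] (dot before a terminal).

Augment with T' → T and build the canonical LR(0) collection (I0 = CLOSURE({[T' → . T]}), then GOTO on every symbol after a dot until no new states appear). It has 18 states:
  I0: { [T → . * E], [T → . * num], [T → . num X E], [T' → . T] }  — shift
  I1: { [E → . -], [T → * . E], [T → * . num] }  — shift
  I2: { [T' → T .] }  — accept
  I3: { [F → . T E], [T → . * E], [T → . * num], [T → . num X E], [T → num . X E], [X → . - num X], [X → . F num], [X → . T - *] }  — shift
  I4: { [X → - . num X] }  — shift
  I5: { [X → F . num] }  — shift
  I6: { [E → . -], [F → T . E], [X → T . - *] }  — shift
  I7: { [E → . -], [T → num X . E] }  — shift
  I8: { [E → - .] }  — reduce
  I9: { [T → num X E .] }  — reduce
  I10: { [E → - .], [X → T - . *] }  — shift, reduce
  I11: { [F → T E .] }  — reduce
  I12: { [X → T - * .] }  — reduce
  I13: { [X → F num .] }  — reduce
  I14: { [F → . T E], [T → . * E], [T → . * num], [T → . num X E], [X → - num . X], [X → . - num X], [X → . F num], [X → . T - *] }  — shift
  I15: { [X → - num X .] }  — reduce
  I16: { [T → * E .] }  — reduce
  I17: { [T → * num .] }  — reduce

I10 contains reduce item [E → - .] and shift item [X → T - . *] — shift-reduce conflict.

Answer: Yes — I10: [E → - .] vs [X → T - . *]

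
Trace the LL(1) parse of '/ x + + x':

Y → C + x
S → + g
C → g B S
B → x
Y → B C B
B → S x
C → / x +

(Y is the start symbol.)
LL(1) parsing maintains a stack (initially the start symbol over $) and the input. At each step: if the stack top is a terminal, match it against the current input token; if it is a non-terminal N, replace it with the RHS of M[N, lookahead] (the unique production whose predict set contains the lookahead).

Stack is shown with the top on the left.

Stack        Input        Action
--------------------------------
Y $          / x + + x $  output Y → C + x
C + x $      / x + + x $  output C → / x +
/ x + + x $  / x + + x $  match '/'
x + + x $    x + + x $    match 'x'
+ + x $      + + x $      match '+'
+ x $        + x $        match '+'
x $          x $          match 'x'
$            $            accept

The string is accepted.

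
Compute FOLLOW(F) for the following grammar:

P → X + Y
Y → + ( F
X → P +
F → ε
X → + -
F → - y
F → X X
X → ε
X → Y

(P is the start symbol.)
{ $, '+' }

To compute FOLLOW(F), find every occurrence of F on a right-hand side N → α F β: add FIRST(β) \ {ε}, and if β is empty or nullable also add FOLLOW(N). Iterate to a fixed point.

In Y → + ( F: F is at the end, add FOLLOW(Y)

The FOLLOW sets referred to above (computed the same way, to a fixed point):
  FOLLOW(Y) = { $, '+' }

Taking the union: FOLLOW(F) = { $, '+' }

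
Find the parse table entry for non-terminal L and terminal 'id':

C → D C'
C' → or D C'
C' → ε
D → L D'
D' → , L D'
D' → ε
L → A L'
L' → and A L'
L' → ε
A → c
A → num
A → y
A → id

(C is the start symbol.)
L → A L'

To find M[L, 'id'], we find productions for L where 'id' is in the predict set (PREDICT(N → α) = (FIRST(α) \ {ε}) ∪ (FOLLOW(N) if α ⇒* ε)).

Relevant sets:
  FIRST(A) = { 'c', 'id', 'num', 'y' }

L → A L': PREDICT = { 'c', 'id', 'num', 'y' }
  'id' is in predict set, so this production goes in M[L, 'id']

M[L, 'id'] = L → A L'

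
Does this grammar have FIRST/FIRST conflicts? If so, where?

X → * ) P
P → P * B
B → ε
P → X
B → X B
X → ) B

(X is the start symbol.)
A FIRST/FIRST conflict occurs when two productions N → α and N → β for the same non-terminal have FIRST(α) ∩ FIRST(β) ≠ ∅ (with ε ∈ FIRST of a nullable right-hand side, so two nullable alternatives also conflict).

FIRST sets of the non-terminals at (or reachable through a nullable prefix from) the front of some alternative:
  FIRST(P) = { ')', '*' }
  FIRST(X) = { ')', '*' }

Productions for X:
  X → * ) P: FIRST = { '*' }
  X → ) B: FIRST = { ')' }
Productions for P:
  P → P * B: FIRST = { ')', '*' }
  P → X: FIRST = { ')', '*' }
Productions for B:
  B → ε: FIRST = { ε }
  B → X B: FIRST = { ')', '*' }

Conflict for P: P → P * B and P → X
  Overlap: { ')', '*' }

Answer: Yes. P → P '*' B / P → X on { ')', '*' }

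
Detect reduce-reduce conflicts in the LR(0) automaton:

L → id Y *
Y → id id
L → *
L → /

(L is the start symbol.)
No reduce-reduce conflicts

Augment with L' → L and build the canonical LR(0) collection (I0 = CLOSURE({[L' → . L]}), then GOTO on every symbol after a dot until no new states appear). It has 9 states:
  I0: { [L → . *], [L → . /], [L → . id Y *], [L' → . L] }  — shift
  I1: { [L → * .] }  — reduce
  I2: { [L → / .] }  — reduce
  I3: { [L' → L .] }  — accept
  I4: { [L → id . Y *], [Y → . id id] }  — shift
  I5: { [L → id Y . *] }  — shift
  I6: { [Y → id . id] }  — shift
  I7: { [Y → id id .] }  — reduce
  I8: { [L → id Y * .] }  — reduce

No state contains more than one complete item.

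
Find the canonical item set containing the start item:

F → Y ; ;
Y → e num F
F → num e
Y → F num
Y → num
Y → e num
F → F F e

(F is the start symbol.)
First, augment the grammar with F' → F
I₀ = CLOSURE({ [F' → . F] }):
  [F' → . F] has the dot before F: add [F → . Y ; ;], [F → . num e], [F → . F F e]
  [F → . Y ; ;] has the dot before Y: add [Y → . e num F], [Y → . F num], [Y → . num], [Y → . e num]
No further items can be added.

I₀ = { [F → . F F e], [F → . Y ; ;], [F → . num e], [F' → . F], [Y → . F num], [Y → . e num F], [Y → . e num], [Y → . num] }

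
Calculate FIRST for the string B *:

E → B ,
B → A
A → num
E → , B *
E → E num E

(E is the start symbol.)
{ 'num' }

FIRST sets of the non-terminals involved (from the grammar, by fixed-point iteration):
  FIRST(B) = { 'num' }

To compute FIRST(B *), process the symbols left to right:
Symbol B is a non-terminal. Add FIRST(B) \ {ε} = { 'num' }
B is not nullable (ε ∉ FIRST(B)), so stop here.
FIRST(B *) = { 'num' }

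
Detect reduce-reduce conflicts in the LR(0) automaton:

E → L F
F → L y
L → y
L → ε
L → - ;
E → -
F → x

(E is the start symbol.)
A reduce-reduce conflict occurs when an LR(0) state has two complete items [A → α .] and [B → β .] — both call for a reduction, and with no lookahead the parser cannot choose between them.

Augment with E' → E and build the canonical LR(0) collection (I0 = CLOSURE({[E' → . E]}), then GOTO on every symbol after a dot until no new states appear). It has 11 states:
  I0: { [E → . -], [E → . L F], [E' → . E], [L → . - ;], [L → . y], [L → .] }  — shift, reduce
  I1: { [E → - .], [L → - . ;] }  — shift, reduce
  I2: { [E' → E .] }  — accept
  I3: { [E → L . F], [F → . L y], [F → . x], [L → . - ;], [L → . y], [L → .] }  — shift, reduce
  I4: { [L → y .] }  — reduce
  I5: { [L → - . ;] }  — shift
  I6: { [E → L F .] }  — reduce
  I7: { [F → L . y] }  — shift
  I8: { [F → x .] }  — reduce
  I9: { [F → L y .] }  — reduce
  I10: { [L → - ; .] }  — reduce

No state contains more than one complete item.

Answer: No reduce-reduce conflicts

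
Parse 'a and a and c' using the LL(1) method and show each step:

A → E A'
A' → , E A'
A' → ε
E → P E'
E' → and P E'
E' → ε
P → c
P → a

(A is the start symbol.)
Stack is shown with the top on the left.

Stack          Input            Action
--------------------------------------
A $            a and a and c $  output A → E A'
E A' $         a and a and c $  output E → P E'
P E' A' $      a and a and c $  output P → a
a E' A' $      a and a and c $  match 'a'
E' A' $        and a and c $    output E' → and P E'
and P E' A' $  and a and c $    match 'and'
P E' A' $      a and c $        output P → a
a E' A' $      a and c $        match 'a'
E' A' $        and c $          output E' → and P E'
and P E' A' $  and c $          match 'and'
P E' A' $      c $              output P → c
c E' A' $      c $              match 'c'
E' A' $        $                output E' → ε
A' $           $                output A' → ε
$              $                accept

The string is accepted.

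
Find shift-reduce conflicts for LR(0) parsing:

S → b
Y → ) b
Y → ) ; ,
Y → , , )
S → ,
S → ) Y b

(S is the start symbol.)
No shift-reduce conflicts

A shift-reduce conflict occurs when an LR(0) state has both:
  - a complete (reduce) item [A → α .] (dot at the end), and
  - a shift item [B → β . c γ] (dot before a terminal).

Augment with S' → S and build the canonical LR(0) collection (I0 = CLOSURE({[S' → . S]}), then GOTO on every symbol after a dot until no new states appear). It has 14 states:
  I0: { [S → . ) Y b], [S → . ,], [S → . b], [S' → . S] }  — shift
  I1: { [S → ) . Y b], [Y → . ) ; ,], [Y → . ) b], [Y → . , , )] }  — shift
  I2: { [S → , .] }  — reduce
  I3: { [S' → S .] }  — accept
  I4: { [S → b .] }  — reduce
  I5: { [Y → ) . ; ,], [Y → ) . b] }  — shift
  I6: { [Y → , . , )] }  — shift
  I7: { [S → ) Y . b] }  — shift
  I8: { [S → ) Y b .] }  — reduce
  I9: { [Y → , , . )] }  — shift
  I10: { [Y → , , ) .] }  — reduce
  I11: { [Y → ) ; . ,] }  — shift
  I12: { [Y → ) b .] }  — reduce
  I13: { [Y → ) ; , .] }  — reduce

No state contains both a complete item and a shift item.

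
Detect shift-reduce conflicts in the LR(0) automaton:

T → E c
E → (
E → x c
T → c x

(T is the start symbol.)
A shift-reduce conflict occurs when an LR(0) state has both:
  - a complete (reduce) item [A → α .] (dot at the end), and
  - a shift item [B → β . c γ] (dot before a terminal).

Augment with T' → T and build the canonical LR(0) collection (I0 = CLOSURE({[T' → . T]}), then GOTO on every symbol after a dot until no new states appear). It has 9 states:
  I0: { [E → . (], [E → . x c], [T → . E c], [T → . c x], [T' → . T] }  — shift
  I1: { [E → ( .] }  — reduce
  I2: { [T → E . c] }  — shift
  I3: { [T' → T .] }  — accept
  I4: { [T → c . x] }  — shift
  I5: { [E → x . c] }  — shift
  I6: { [E → x c .] }  — reduce
  I7: { [T → c x .] }  — reduce
  I8: { [T → E c .] }  — reduce

No state contains both a complete item and a shift item.

Answer: No shift-reduce conflicts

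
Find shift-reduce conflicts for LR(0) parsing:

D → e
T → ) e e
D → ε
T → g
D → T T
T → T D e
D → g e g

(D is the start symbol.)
Yes — I0: [D → .] vs [D → . e]; I3: [D → .] vs [D → . e]; I5: [T → g .] vs [D → g . e g]; I9: [D → .] vs [D → . e]

A shift-reduce conflict occurs when an LR(0) state has both:
  - a complete (reduce) item [A → α .] (dot at the end), and
  - a shift item [B → β . c γ] (dot before a terminal).

Augment with D' → D and build the canonical LR(0) collection (I0 = CLOSURE({[D' → . D]}), then GOTO on every symbol after a dot until no new states appear). It has 13 states:
  I0: { [D → . T T], [D → . e], [D → . g e g], [D → .], [D' → . D], [T → . ) e e], [T → . T D e], [T → . g] }  — shift, reduce
  I1: { [T → ) . e e] }  — shift
  I2: { [D' → D .] }  — accept
  I3: { [D → . T T], [D → . e], [D → . g e g], [D → .], [D → T . T], [T → . ) e e], [T → . T D e], [T → . g], [T → T . D e] }  — shift, reduce
  I4: { [D → e .] }  — reduce
  I5: { [D → g . e g], [T → g .] }  — shift, reduce
  I6: { [D → g e . g] }  — shift
  I7: { [D → g e g .] }  — reduce
  I8: { [T → T D . e] }  — shift
  I9: { [D → . T T], [D → . e], [D → . g e g], [D → .], [D → T . T], [D → T T .], [T → . ) e e], [T → . T D e], [T → . g], [T → T . D e] }  — shift, 2 reduces
  I10: { [T → T D e .] }  — reduce
  I11: { [T → ) e . e] }  — shift
  I12: { [T → ) e e .] }  — reduce

I0 contains reduce item [D → .] and shift items [D → . e], [D → . g e g], [T → . ) e e], [T → . g] — shift-reduce conflict.
I3 contains reduce item [D → .] and shift items [D → . e], [D → . g e g], [T → . ) e e], [T → . g] — shift-reduce conflict.
I5 contains reduce item [T → g .] and shift item [D → g . e g] — shift-reduce conflict.
I9 contains reduce items [D → .], [D → T T .] and shift items [D → . e], [D → . g e g], [T → . ) e e], [T → . g] — shift-reduce conflict.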